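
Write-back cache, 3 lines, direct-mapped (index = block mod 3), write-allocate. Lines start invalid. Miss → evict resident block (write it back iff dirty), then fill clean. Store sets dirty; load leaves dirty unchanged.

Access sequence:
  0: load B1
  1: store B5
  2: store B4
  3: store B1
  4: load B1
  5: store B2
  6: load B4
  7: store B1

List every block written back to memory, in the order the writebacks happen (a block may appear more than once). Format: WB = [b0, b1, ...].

WB = [4, 5, 1]

  0 | R B1 → L1 miss [-]
  1 | W B5 → L2 miss [D]
  2 | W B4 → L1 miss [D]
  3 | W B1 → L1 miss wb→B4 [D]
  4 | R B1 → L1 hit [D]
  5 | W B2 → L2 miss wb→B5 [D]
  6 | R B4 → L1 miss wb→B1 [-]
  7 | W B1 → L1 miss [D]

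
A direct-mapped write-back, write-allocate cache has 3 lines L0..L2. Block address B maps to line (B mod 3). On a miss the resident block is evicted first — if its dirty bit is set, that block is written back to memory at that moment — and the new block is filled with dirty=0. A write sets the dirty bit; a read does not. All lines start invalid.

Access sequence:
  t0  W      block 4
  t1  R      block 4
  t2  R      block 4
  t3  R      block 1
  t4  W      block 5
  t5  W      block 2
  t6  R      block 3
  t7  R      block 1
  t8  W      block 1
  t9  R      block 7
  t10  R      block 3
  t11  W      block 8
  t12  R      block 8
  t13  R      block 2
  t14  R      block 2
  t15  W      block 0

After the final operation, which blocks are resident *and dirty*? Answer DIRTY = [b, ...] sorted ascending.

0: W B4 -> L1 miss  d=D]
1: R B4 -> L1 hit  d=D]
2: R B4 -> L1 hit  d=D]
3: R B1 -> L1 miss wb->B4  d=-]
4: W B5 -> L2 miss  d=D]
5: W B2 -> L2 miss wb->B5  d=D]
6: R B3 -> L0 miss  d=-]
7: R B1 -> L1 hit  d=-]
8: W B1 -> L1 hit  d=D]
9: R B7 -> L1 miss wb->B1  d=-]
10: R B3 -> L0 hit  d=-]
11: W B8 -> L2 miss wb->B2  d=D]
12: R B8 -> L2 hit  d=D]
13: R B2 -> L2 miss wb->B8  d=-]
14: R B2 -> L2 hit  d=-]
15: W B0 -> L0 miss  d=D]

DIRTY = [0]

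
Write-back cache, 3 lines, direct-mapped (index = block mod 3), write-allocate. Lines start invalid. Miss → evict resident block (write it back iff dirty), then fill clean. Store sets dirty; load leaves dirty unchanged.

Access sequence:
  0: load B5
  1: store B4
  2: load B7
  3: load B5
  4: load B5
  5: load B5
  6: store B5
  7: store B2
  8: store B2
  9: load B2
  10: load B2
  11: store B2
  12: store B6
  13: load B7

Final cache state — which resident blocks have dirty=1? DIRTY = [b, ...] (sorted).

0: R B5 -> L2 miss  d=-]
1: W B4 -> L1 miss  d=D]
2: R B7 -> L1 miss wb->B4  d=-]
3: R B5 -> L2 hit  d=-]
4: R B5 -> L2 hit  d=-]
5: R B5 -> L2 hit  d=-]
6: W B5 -> L2 hit  d=D]
7: W B2 -> L2 miss wb->B5  d=D]
8: W B2 -> L2 hit  d=D]
9: R B2 -> L2 hit  d=D]
10: R B2 -> L2 hit  d=D]
11: W B2 -> L2 hit  d=D]
12: W B6 -> L0 miss  d=D]
13: R B7 -> L1 hit  d=-]

DIRTY = [2, 6]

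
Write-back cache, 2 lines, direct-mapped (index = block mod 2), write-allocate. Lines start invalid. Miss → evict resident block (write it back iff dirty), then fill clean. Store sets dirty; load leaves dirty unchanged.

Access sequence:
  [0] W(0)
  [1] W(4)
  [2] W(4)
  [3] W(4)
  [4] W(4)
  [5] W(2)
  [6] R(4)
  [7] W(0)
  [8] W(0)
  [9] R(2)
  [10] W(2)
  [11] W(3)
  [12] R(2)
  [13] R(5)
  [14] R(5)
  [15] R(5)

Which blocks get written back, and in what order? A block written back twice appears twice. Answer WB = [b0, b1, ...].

WB = [0, 4, 2, 0, 3]

  0 | W B0 → L0 miss [D]
  1 | W B4 → L0 miss wb→B0 [D]
  2 | W B4 → L0 hit [D]
  3 | W B4 → L0 hit [D]
  4 | W B4 → L0 hit [D]
  5 | W B2 → L0 miss wb→B4 [D]
  6 | R B4 → L0 miss wb→B2 [-]
  7 | W B0 → L0 miss [D]
  8 | W B0 → L0 hit [D]
  9 | R B2 → L0 miss wb→B0 [-]
  10 | W B2 → L0 hit [D]
  11 | W B3 → L1 miss [D]
  12 | R B2 → L0 hit [D]
  13 | R B5 → L1 miss wb→B3 [-]
  14 | R B5 → L1 hit [-]
  15 | R B5 → L1 hit [-]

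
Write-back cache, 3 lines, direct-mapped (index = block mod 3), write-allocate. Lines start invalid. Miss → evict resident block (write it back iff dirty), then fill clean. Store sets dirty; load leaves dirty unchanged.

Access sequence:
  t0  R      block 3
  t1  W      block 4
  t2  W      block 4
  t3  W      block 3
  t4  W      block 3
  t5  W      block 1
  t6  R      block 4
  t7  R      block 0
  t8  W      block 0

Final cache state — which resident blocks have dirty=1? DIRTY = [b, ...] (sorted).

0: R B3 -> L0 miss  d=-]
1: W B4 -> L1 miss  d=D]
2: W B4 -> L1 hit  d=D]
3: W B3 -> L0 hit  d=D]
4: W B3 -> L0 hit  d=D]
5: W B1 -> L1 miss wb->B4  d=D]
6: R B4 -> L1 miss wb->B1  d=-]
7: R B0 -> L0 miss wb->B3  d=-]
8: W B0 -> L0 hit  d=D]

DIRTY = [0]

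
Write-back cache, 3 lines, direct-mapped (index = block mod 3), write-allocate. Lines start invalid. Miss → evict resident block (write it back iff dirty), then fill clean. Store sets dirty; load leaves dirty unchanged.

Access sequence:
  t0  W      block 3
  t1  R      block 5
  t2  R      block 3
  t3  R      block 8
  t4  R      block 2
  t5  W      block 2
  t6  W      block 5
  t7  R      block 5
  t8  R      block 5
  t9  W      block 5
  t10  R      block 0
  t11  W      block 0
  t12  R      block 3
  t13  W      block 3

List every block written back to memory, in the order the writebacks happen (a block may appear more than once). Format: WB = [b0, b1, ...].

0: W B3 -> L0 miss  d=D]
1: R B5 -> L2 miss  d=-]
2: R B3 -> L0 hit  d=D]
3: R B8 -> L2 miss  d=-]
4: R B2 -> L2 miss  d=-]
5: W B2 -> L2 hit  d=D]
6: W B5 -> L2 miss wb->B2  d=D]
7: R B5 -> L2 hit  d=D]
8: R B5 -> L2 hit  d=D]
9: W B5 -> L2 hit  d=D]
10: R B0 -> L0 miss wb->B3  d=-]
11: W B0 -> L0 hit  d=D]
12: R B3 -> L0 miss wb->B0  d=-]
13: W B3 -> L0 hit  d=D]

WB = [2, 3, 0]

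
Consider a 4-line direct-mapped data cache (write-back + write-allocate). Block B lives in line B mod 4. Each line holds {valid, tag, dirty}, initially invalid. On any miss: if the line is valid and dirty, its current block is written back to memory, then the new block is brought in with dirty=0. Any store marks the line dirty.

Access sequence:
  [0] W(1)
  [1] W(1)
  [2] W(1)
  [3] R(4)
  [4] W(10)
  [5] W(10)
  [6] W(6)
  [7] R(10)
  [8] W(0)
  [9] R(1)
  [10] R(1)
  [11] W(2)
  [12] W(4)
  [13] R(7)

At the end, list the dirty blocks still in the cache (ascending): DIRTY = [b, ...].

DIRTY = [1, 2, 4]

0: W B1 → L1 miss [D]
1: W B1 → L1 hit [D]
2: W B1 → L1 hit [D]
3: R B4 → L0 miss [-]
4: W B10 → L2 miss [D]
5: W B10 → L2 hit [D]
6: W B6 → L2 miss wb→B10 [D]
7: R B10 → L2 miss wb→B6 [-]
8: W B0 → L0 miss [D]
9: R B1 → L1 hit [D]
10: R B1 → L1 hit [D]
11: W B2 → L2 miss [D]
12: W B4 → L0 miss wb→B0 [D]
13: R B7 → L3 miss [-]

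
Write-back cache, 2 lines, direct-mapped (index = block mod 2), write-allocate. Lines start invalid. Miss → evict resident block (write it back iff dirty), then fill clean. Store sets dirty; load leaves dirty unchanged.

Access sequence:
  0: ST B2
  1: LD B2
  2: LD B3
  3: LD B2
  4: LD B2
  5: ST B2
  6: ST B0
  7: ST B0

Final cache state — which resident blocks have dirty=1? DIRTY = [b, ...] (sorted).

  0 | W B2 → L0 miss [D]
  1 | R B2 → L0 hit [D]
  2 | R B3 → L1 miss [-]
  3 | R B2 → L0 hit [D]
  4 | R B2 → L0 hit [D]
  5 | W B2 → L0 hit [D]
  6 | W B0 → L0 miss wb→B2 [D]
  7 | W B0 → L0 hit [D]

DIRTY = [0]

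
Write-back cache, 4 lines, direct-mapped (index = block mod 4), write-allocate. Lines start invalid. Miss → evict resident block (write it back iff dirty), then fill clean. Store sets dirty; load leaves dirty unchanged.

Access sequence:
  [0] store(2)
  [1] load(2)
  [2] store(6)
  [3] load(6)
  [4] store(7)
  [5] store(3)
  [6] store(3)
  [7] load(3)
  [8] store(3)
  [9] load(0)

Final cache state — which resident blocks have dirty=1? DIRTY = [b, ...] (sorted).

0: W B2 -> L2 miss  d=D]
1: R B2 -> L2 hit  d=D]
2: W B6 -> L2 miss wb->B2  d=D]
3: R B6 -> L2 hit  d=D]
4: W B7 -> L3 miss  d=D]
5: W B3 -> L3 miss wb->B7  d=D]
6: W B3 -> L3 hit  d=D]
7: R B3 -> L3 hit  d=D]
8: W B3 -> L3 hit  d=D]
9: R B0 -> L0 miss  d=-]

DIRTY = [3, 6]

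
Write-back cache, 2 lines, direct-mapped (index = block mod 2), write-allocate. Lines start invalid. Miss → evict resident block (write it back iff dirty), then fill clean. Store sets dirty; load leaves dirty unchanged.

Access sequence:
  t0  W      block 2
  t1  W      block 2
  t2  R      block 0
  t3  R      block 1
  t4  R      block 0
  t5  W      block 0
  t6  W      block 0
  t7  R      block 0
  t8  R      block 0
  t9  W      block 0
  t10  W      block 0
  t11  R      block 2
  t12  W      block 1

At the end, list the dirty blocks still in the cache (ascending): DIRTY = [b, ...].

0: W B2 -> L0 miss  d=D]
1: W B2 -> L0 hit  d=D]
2: R B0 -> L0 miss wb->B2  d=-]
3: R B1 -> L1 miss  d=-]
4: R B0 -> L0 hit  d=-]
5: W B0 -> L0 hit  d=D]
6: W B0 -> L0 hit  d=D]
7: R B0 -> L0 hit  d=D]
8: R B0 -> L0 hit  d=D]
9: W B0 -> L0 hit  d=D]
10: W B0 -> L0 hit  d=D]
11: R B2 -> L0 miss wb->B0  d=-]
12: W B1 -> L1 hit  d=D]

DIRTY = [1]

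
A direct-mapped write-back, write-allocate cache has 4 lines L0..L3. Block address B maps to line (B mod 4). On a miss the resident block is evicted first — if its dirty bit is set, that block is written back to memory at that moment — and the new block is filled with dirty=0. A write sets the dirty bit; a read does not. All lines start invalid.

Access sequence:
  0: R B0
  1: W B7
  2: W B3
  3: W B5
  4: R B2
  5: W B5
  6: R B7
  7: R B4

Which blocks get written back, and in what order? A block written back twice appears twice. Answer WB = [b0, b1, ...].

0: R B0 → L0 miss [-]
1: W B7 → L3 miss [D]
2: W B3 → L3 miss wb→B7 [D]
3: W B5 → L1 miss [D]
4: R B2 → L2 miss [-]
5: W B5 → L1 hit [D]
6: R B7 → L3 miss wb→B3 [-]
7: R B4 → L0 miss [-]

WB = [7, 3]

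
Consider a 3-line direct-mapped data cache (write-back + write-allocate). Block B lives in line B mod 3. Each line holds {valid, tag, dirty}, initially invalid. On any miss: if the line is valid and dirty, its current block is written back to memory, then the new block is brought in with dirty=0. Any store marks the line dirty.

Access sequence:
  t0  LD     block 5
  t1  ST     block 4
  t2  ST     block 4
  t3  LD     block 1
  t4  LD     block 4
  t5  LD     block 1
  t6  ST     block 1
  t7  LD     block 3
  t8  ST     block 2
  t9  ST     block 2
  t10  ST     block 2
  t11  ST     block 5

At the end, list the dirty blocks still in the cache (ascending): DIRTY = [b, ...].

DIRTY = [1, 5]

0: R B5 -> L2 miss  d=-]
1: W B4 -> L1 miss  d=D]
2: W B4 -> L1 hit  d=D]
3: R B1 -> L1 miss wb->B4  d=-]
4: R B4 -> L1 miss  d=-]
5: R B1 -> L1 miss  d=-]
6: W B1 -> L1 hit  d=D]
7: R B3 -> L0 miss  d=-]
8: W B2 -> L2 miss  d=D]
9: W B2 -> L2 hit  d=D]
10: W B2 -> L2 hit  d=D]
11: W B5 -> L2 miss wb->B2  d=D]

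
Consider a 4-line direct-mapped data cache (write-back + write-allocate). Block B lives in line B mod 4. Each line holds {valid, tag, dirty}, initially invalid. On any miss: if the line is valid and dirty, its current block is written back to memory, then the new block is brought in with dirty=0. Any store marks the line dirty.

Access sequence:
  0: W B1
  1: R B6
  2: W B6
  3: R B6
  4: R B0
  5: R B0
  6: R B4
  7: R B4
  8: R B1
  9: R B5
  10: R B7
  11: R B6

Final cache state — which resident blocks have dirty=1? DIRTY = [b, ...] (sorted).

  0 | W B1 → L1 miss [D]
  1 | R B6 → L2 miss [-]
  2 | W B6 → L2 hit [D]
  3 | R B6 → L2 hit [D]
  4 | R B0 → L0 miss [-]
  5 | R B0 → L0 hit [-]
  6 | R B4 → L0 miss [-]
  7 | R B4 → L0 hit [-]
  8 | R B1 → L1 hit [D]
  9 | R B5 → L1 miss wb→B1 [-]
  10 | R B7 → L3 miss [-]
  11 | R B6 → L2 hit [D]

DIRTY = [6]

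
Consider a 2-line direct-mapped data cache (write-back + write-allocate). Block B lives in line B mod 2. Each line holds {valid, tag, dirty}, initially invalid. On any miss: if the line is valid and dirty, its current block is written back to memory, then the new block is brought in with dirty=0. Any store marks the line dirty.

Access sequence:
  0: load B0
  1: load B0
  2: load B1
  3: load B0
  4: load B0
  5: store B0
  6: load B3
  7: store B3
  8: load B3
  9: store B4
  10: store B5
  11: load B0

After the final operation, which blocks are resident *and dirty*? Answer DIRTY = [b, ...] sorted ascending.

  0 | R B0 → L0 miss [-]
  1 | R B0 → L0 hit [-]
  2 | R B1 → L1 miss [-]
  3 | R B0 → L0 hit [-]
  4 | R B0 → L0 hit [-]
  5 | W B0 → L0 hit [D]
  6 | R B3 → L1 miss [-]
  7 | W B3 → L1 hit [D]
  8 | R B3 → L1 hit [D]
  9 | W B4 → L0 miss wb→B0 [D]
  10 | W B5 → L1 miss wb→B3 [D]
  11 | R B0 → L0 miss wb→B4 [-]

DIRTY = [5]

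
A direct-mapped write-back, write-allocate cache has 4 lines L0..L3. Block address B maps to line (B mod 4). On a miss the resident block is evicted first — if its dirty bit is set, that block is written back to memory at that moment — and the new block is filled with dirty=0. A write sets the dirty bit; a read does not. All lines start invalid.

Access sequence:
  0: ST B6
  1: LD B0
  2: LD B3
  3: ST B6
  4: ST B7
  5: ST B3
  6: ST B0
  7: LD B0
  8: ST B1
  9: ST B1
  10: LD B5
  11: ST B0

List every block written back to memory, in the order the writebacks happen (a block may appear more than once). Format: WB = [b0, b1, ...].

WB = [7, 1]

  0 | W B6 → L2 miss [D]
  1 | R B0 → L0 miss [-]
  2 | R B3 → L3 miss [-]
  3 | W B6 → L2 hit [D]
  4 | W B7 → L3 miss [D]
  5 | W B3 → L3 miss wb→B7 [D]
  6 | W B0 → L0 hit [D]
  7 | R B0 → L0 hit [D]
  8 | W B1 → L1 miss [D]
  9 | W B1 → L1 hit [D]
  10 | R B5 → L1 miss wb→B1 [-]
  11 | W B0 → L0 hit [D]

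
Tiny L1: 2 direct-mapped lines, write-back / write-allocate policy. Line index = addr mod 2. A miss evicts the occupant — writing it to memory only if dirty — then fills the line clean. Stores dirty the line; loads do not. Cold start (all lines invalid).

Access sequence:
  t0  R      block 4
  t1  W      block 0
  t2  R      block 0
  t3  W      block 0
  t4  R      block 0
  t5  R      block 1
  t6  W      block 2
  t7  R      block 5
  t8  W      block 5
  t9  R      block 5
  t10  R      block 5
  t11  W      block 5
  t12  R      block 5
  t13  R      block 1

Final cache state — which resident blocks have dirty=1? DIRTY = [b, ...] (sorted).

DIRTY = [2]

0: R B4 → L0 miss [-]
1: W B0 → L0 miss [D]
2: R B0 → L0 hit [D]
3: W B0 → L0 hit [D]
4: R B0 → L0 hit [D]
5: R B1 → L1 miss [-]
6: W B2 → L0 miss wb→B0 [D]
7: R B5 → L1 miss [-]
8: W B5 → L1 hit [D]
9: R B5 → L1 hit [D]
10: R B5 → L1 hit [D]
11: W B5 → L1 hit [D]
12: R B5 → L1 hit [D]
13: R B1 → L1 miss wb→B5 [-]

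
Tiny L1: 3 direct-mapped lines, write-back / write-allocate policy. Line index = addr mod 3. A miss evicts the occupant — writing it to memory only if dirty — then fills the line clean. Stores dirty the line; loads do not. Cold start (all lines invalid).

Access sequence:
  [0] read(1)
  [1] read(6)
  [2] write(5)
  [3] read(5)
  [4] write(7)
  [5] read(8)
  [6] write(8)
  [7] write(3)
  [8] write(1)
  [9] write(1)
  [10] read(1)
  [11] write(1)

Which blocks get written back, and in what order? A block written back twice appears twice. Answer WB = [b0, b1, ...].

0: R B1 -> L1 miss  d=-]
1: R B6 -> L0 miss  d=-]
2: W B5 -> L2 miss  d=D]
3: R B5 -> L2 hit  d=D]
4: W B7 -> L1 miss  d=D]
5: R B8 -> L2 miss wb->B5  d=-]
6: W B8 -> L2 hit  d=D]
7: W B3 -> L0 miss  d=D]
8: W B1 -> L1 miss wb->B7  d=D]
9: W B1 -> L1 hit  d=D]
10: R B1 -> L1 hit  d=D]
11: W B1 -> L1 hit  d=D]

WB = [5, 7]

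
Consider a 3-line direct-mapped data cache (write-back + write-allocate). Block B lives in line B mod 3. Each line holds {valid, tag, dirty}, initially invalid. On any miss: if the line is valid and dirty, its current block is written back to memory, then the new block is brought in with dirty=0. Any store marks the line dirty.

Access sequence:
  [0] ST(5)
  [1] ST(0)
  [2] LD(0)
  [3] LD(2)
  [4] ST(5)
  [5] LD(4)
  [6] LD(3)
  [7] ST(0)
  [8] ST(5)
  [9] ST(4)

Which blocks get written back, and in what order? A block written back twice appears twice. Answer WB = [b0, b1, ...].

0: W B5 -> L2 miss  d=D]
1: W B0 -> L0 miss  d=D]
2: R B0 -> L0 hit  d=D]
3: R B2 -> L2 miss wb->B5  d=-]
4: W B5 -> L2 miss  d=D]
5: R B4 -> L1 miss  d=-]
6: R B3 -> L0 miss wb->B0  d=-]
7: W B0 -> L0 miss  d=D]
8: W B5 -> L2 hit  d=D]
9: W B4 -> L1 hit  d=D]

WB = [5, 0]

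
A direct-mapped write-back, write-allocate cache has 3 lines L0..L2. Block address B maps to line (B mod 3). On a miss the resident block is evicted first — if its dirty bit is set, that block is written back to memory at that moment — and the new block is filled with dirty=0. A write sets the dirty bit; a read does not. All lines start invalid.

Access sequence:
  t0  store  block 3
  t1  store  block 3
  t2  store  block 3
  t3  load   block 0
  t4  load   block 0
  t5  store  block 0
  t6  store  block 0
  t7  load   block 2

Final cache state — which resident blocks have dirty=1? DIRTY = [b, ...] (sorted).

DIRTY = [0]

0: W B3 → L0 miss [D]
1: W B3 → L0 hit [D]
2: W B3 → L0 hit [D]
3: R B0 → L0 miss wb→B3 [-]
4: R B0 → L0 hit [-]
5: W B0 → L0 hit [D]
6: W B0 → L0 hit [D]
7: R B2 → L2 miss [-]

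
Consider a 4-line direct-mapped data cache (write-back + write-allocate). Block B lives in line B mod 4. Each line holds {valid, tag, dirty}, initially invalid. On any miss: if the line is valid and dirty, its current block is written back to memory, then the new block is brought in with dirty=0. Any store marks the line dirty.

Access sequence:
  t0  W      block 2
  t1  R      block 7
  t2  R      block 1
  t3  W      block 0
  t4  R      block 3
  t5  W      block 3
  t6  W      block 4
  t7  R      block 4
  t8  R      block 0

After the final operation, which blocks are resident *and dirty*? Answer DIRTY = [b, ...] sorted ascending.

  0 | W B2 → L2 miss [D]
  1 | R B7 → L3 miss [-]
  2 | R B1 → L1 miss [-]
  3 | W B0 → L0 miss [D]
  4 | R B3 → L3 miss [-]
  5 | W B3 → L3 hit [D]
  6 | W B4 → L0 miss wb→B0 [D]
  7 | R B4 → L0 hit [D]
  8 | R B0 → L0 miss wb→B4 [-]

DIRTY = [2, 3]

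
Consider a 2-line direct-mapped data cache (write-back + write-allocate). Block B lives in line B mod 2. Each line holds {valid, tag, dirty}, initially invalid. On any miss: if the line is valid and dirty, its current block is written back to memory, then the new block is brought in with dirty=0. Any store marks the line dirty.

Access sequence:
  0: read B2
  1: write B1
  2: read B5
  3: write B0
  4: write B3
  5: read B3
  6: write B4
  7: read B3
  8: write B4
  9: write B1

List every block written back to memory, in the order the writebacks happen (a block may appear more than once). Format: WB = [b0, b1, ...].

WB = [1, 0, 3]

  0 | R B2 → L0 miss [-]
  1 | W B1 → L1 miss [D]
  2 | R B5 → L1 miss wb→B1 [-]
  3 | W B0 → L0 miss [D]
  4 | W B3 → L1 miss [D]
  5 | R B3 → L1 hit [D]
  6 | W B4 → L0 miss wb→B0 [D]
  7 | R B3 → L1 hit [D]
  8 | W B4 → L0 hit [D]
  9 | W B1 → L1 miss wb→B3 [D]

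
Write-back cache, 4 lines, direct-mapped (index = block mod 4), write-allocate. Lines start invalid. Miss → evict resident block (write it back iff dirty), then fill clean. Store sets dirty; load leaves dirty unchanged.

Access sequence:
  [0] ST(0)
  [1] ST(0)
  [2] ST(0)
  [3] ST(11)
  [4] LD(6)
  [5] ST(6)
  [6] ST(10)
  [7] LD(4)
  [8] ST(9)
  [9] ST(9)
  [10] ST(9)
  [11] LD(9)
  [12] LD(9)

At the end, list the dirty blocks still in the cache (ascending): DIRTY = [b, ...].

DIRTY = [9, 10, 11]

0: W B0 → L0 miss [D]
1: W B0 → L0 hit [D]
2: W B0 → L0 hit [D]
3: W B11 → L3 miss [D]
4: R B6 → L2 miss [-]
5: W B6 → L2 hit [D]
6: W B10 → L2 miss wb→B6 [D]
7: R B4 → L0 miss wb→B0 [-]
8: W B9 → L1 miss [D]
9: W B9 → L1 hit [D]
10: W B9 → L1 hit [D]
11: R B9 → L1 hit [D]
12: R B9 → L1 hit [D]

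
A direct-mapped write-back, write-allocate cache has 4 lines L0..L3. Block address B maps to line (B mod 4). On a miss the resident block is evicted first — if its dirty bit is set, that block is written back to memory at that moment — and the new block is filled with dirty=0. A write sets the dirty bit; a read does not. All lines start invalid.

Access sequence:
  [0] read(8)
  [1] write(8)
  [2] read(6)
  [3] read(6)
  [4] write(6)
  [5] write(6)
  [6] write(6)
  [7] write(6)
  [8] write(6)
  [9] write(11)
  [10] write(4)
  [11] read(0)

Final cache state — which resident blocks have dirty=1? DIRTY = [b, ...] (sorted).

DIRTY = [6, 11]

  0 | R B8 → L0 miss [-]
  1 | W B8 → L0 hit [D]
  2 | R B6 → L2 miss [-]
  3 | R B6 → L2 hit [-]
  4 | W B6 → L2 hit [D]
  5 | W B6 → L2 hit [D]
  6 | W B6 → L2 hit [D]
  7 | W B6 → L2 hit [D]
  8 | W B6 → L2 hit [D]
  9 | W B11 → L3 miss [D]
  10 | W B4 → L0 miss wb→B8 [D]
  11 | R B0 → L0 miss wb→B4 [-]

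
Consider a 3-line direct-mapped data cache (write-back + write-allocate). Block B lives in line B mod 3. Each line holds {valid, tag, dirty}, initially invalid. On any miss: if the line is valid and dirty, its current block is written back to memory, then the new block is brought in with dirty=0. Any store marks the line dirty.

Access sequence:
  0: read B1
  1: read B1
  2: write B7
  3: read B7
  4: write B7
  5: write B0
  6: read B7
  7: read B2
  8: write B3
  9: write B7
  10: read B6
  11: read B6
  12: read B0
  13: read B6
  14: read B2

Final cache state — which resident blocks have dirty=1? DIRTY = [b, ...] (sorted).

DIRTY = [7]

  0 | R B1 → L1 miss [-]
  1 | R B1 → L1 hit [-]
  2 | W B7 → L1 miss [D]
  3 | R B7 → L1 hit [D]
  4 | W B7 → L1 hit [D]
  5 | W B0 → L0 miss [D]
  6 | R B7 → L1 hit [D]
  7 | R B2 → L2 miss [-]
  8 | W B3 → L0 miss wb→B0 [D]
  9 | W B7 → L1 hit [D]
  10 | R B6 → L0 miss wb→B3 [-]
  11 | R B6 → L0 hit [-]
  12 | R B0 → L0 miss [-]
  13 | R B6 → L0 miss [-]
  14 | R B2 → L2 hit [-]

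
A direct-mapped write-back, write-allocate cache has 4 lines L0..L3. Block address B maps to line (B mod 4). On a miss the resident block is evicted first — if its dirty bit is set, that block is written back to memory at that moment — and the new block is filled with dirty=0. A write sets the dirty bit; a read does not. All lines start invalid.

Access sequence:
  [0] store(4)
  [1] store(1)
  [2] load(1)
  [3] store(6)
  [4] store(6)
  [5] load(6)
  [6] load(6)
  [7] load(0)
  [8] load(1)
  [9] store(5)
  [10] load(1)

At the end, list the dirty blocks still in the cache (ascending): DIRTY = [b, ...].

DIRTY = [6]

0: W B4 -> L0 miss  d=D]
1: W B1 -> L1 miss  d=D]
2: R B1 -> L1 hit  d=D]
3: W B6 -> L2 miss  d=D]
4: W B6 -> L2 hit  d=D]
5: R B6 -> L2 hit  d=D]
6: R B6 -> L2 hit  d=D]
7: R B0 -> L0 miss wb->B4  d=-]
8: R B1 -> L1 hit  d=D]
9: W B5 -> L1 miss wb->B1  d=D]
10: R B1 -> L1 miss wb->B5  d=-]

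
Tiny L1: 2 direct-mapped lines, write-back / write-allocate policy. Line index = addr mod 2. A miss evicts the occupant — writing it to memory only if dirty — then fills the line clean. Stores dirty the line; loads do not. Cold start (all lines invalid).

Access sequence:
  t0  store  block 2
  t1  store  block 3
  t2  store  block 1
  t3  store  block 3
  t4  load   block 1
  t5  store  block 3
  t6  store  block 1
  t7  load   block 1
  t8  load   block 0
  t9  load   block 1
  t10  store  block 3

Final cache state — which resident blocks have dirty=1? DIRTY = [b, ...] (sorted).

0: W B2 -> L0 miss  d=D]
1: W B3 -> L1 miss  d=D]
2: W B1 -> L1 miss wb->B3  d=D]
3: W B3 -> L1 miss wb->B1  d=D]
4: R B1 -> L1 miss wb->B3  d=-]
5: W B3 -> L1 miss  d=D]
6: W B1 -> L1 miss wb->B3  d=D]
7: R B1 -> L1 hit  d=D]
8: R B0 -> L0 miss wb->B2  d=-]
9: R B1 -> L1 hit  d=D]
10: W B3 -> L1 miss wb->B1  d=D]

DIRTY = [3]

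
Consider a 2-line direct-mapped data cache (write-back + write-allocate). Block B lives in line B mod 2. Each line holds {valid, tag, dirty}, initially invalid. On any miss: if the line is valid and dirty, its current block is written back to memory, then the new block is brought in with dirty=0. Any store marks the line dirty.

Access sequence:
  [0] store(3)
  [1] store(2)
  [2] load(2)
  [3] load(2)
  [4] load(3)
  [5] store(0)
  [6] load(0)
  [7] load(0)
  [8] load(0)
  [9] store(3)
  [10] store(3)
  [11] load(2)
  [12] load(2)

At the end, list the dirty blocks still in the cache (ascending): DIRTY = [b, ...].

0: W B3 -> L1 miss  d=D]
1: W B2 -> L0 miss  d=D]
2: R B2 -> L0 hit  d=D]
3: R B2 -> L0 hit  d=D]
4: R B3 -> L1 hit  d=D]
5: W B0 -> L0 miss wb->B2  d=D]
6: R B0 -> L0 hit  d=D]
7: R B0 -> L0 hit  d=D]
8: R B0 -> L0 hit  d=D]
9: W B3 -> L1 hit  d=D]
10: W B3 -> L1 hit  d=D]
11: R B2 -> L0 miss wb->B0  d=-]
12: R B2 -> L0 hit  d=-]

DIRTY = [3]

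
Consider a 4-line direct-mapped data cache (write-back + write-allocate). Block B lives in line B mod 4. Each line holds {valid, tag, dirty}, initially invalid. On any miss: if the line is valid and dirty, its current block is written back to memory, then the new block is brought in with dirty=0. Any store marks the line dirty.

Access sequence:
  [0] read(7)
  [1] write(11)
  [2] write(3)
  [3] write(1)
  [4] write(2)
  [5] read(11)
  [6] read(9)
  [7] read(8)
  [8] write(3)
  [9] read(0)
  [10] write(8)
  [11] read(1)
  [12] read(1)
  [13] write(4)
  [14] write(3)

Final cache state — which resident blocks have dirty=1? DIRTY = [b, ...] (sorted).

DIRTY = [2, 3, 4]

0: R B7 -> L3 miss  d=-]
1: W B11 -> L3 miss  d=D]
2: W B3 -> L3 miss wb->B11  d=D]
3: W B1 -> L1 miss  d=D]
4: W B2 -> L2 miss  d=D]
5: R B11 -> L3 miss wb->B3  d=-]
6: R B9 -> L1 miss wb->B1  d=-]
7: R B8 -> L0 miss  d=-]
8: W B3 -> L3 miss  d=D]
9: R B0 -> L0 miss  d=-]
10: W B8 -> L0 miss  d=D]
11: R B1 -> L1 miss  d=-]
12: R B1 -> L1 hit  d=-]
13: W B4 -> L0 miss wb->B8  d=D]
14: W B3 -> L3 hit  d=D]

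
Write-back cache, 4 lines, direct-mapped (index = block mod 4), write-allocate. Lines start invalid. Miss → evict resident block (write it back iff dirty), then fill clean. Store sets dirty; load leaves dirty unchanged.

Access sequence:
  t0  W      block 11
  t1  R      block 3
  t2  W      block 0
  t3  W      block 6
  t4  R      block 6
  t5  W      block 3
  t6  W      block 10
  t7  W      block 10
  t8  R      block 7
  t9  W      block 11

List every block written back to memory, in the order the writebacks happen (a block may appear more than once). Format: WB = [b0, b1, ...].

WB = [11, 6, 3]

  0 | W B11 → L3 miss [D]
  1 | R B3 → L3 miss wb→B11 [-]
  2 | W B0 → L0 miss [D]
  3 | W B6 → L2 miss [D]
  4 | R B6 → L2 hit [D]
  5 | W B3 → L3 hit [D]
  6 | W B10 → L2 miss wb→B6 [D]
  7 | W B10 → L2 hit [D]
  8 | R B7 → L3 miss wb→B3 [-]
  9 | W B11 → L3 miss [D]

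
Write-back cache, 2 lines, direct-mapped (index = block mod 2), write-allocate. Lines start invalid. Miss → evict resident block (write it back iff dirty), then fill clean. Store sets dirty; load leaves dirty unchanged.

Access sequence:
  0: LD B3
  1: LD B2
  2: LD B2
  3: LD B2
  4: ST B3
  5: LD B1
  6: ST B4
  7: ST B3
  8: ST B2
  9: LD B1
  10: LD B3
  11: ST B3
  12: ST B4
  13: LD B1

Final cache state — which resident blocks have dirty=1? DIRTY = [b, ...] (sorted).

DIRTY = [4]

0: R B3 → L1 miss [-]
1: R B2 → L0 miss [-]
2: R B2 → L0 hit [-]
3: R B2 → L0 hit [-]
4: W B3 → L1 hit [D]
5: R B1 → L1 miss wb→B3 [-]
6: W B4 → L0 miss [D]
7: W B3 → L1 miss [D]
8: W B2 → L0 miss wb→B4 [D]
9: R B1 → L1 miss wb→B3 [-]
10: R B3 → L1 miss [-]
11: W B3 → L1 hit [D]
12: W B4 → L0 miss wb→B2 [D]
13: R B1 → L1 miss wb→B3 [-]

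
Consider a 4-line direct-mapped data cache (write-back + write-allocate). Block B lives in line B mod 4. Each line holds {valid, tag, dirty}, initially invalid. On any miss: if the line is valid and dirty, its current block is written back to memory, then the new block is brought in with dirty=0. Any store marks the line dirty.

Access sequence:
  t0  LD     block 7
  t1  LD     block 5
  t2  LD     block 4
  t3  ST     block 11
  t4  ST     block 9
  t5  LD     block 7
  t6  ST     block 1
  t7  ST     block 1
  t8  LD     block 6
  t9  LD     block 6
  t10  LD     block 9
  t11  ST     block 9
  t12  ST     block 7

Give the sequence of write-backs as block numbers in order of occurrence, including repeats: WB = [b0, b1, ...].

WB = [11, 9, 1]

0: R B7 → L3 miss [-]
1: R B5 → L1 miss [-]
2: R B4 → L0 miss [-]
3: W B11 → L3 miss [D]
4: W B9 → L1 miss [D]
5: R B7 → L3 miss wb→B11 [-]
6: W B1 → L1 miss wb→B9 [D]
7: W B1 → L1 hit [D]
8: R B6 → L2 miss [-]
9: R B6 → L2 hit [-]
10: R B9 → L1 miss wb→B1 [-]
11: W B9 → L1 hit [D]
12: W B7 → L3 hit [D]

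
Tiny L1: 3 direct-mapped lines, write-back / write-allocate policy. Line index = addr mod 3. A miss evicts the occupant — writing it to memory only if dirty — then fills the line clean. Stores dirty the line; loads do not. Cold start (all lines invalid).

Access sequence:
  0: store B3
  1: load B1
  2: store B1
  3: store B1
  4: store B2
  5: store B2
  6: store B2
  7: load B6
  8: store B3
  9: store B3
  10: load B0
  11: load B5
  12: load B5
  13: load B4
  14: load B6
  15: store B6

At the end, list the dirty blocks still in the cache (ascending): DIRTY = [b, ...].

DIRTY = [6]

0: W B3 → L0 miss [D]
1: R B1 → L1 miss [-]
2: W B1 → L1 hit [D]
3: W B1 → L1 hit [D]
4: W B2 → L2 miss [D]
5: W B2 → L2 hit [D]
6: W B2 → L2 hit [D]
7: R B6 → L0 miss wb→B3 [-]
8: W B3 → L0 miss [D]
9: W B3 → L0 hit [D]
10: R B0 → L0 miss wb→B3 [-]
11: R B5 → L2 miss wb→B2 [-]
12: R B5 → L2 hit [-]
13: R B4 → L1 miss wb→B1 [-]
14: R B6 → L0 miss [-]
15: W B6 → L0 hit [D]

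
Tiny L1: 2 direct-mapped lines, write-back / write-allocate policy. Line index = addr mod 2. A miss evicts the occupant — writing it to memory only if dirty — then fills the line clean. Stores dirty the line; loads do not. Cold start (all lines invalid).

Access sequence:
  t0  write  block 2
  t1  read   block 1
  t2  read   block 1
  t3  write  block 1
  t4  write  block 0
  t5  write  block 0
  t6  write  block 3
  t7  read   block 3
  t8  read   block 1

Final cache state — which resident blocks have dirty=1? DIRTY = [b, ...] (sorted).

  0 | W B2 → L0 miss [D]
  1 | R B1 → L1 miss [-]
  2 | R B1 → L1 hit [-]
  3 | W B1 → L1 hit [D]
  4 | W B0 → L0 miss wb→B2 [D]
  5 | W B0 → L0 hit [D]
  6 | W B3 → L1 miss wb→B1 [D]
  7 | R B3 → L1 hit [D]
  8 | R B1 → L1 miss wb→B3 [-]

DIRTY = [0]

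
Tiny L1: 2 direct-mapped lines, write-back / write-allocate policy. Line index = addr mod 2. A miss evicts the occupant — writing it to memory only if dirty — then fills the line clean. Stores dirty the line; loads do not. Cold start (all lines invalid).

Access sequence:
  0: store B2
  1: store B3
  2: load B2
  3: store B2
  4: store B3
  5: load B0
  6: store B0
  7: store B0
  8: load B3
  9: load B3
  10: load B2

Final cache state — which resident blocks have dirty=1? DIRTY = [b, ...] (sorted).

DIRTY = [3]

  0 | W B2 → L0 miss [D]
  1 | W B3 → L1 miss [D]
  2 | R B2 → L0 hit [D]
  3 | W B2 → L0 hit [D]
  4 | W B3 → L1 hit [D]
  5 | R B0 → L0 miss wb→B2 [-]
  6 | W B0 → L0 hit [D]
  7 | W B0 → L0 hit [D]
  8 | R B3 → L1 hit [D]
  9 | R B3 → L1 hit [D]
  10 | R B2 → L0 miss wb→B0 [-]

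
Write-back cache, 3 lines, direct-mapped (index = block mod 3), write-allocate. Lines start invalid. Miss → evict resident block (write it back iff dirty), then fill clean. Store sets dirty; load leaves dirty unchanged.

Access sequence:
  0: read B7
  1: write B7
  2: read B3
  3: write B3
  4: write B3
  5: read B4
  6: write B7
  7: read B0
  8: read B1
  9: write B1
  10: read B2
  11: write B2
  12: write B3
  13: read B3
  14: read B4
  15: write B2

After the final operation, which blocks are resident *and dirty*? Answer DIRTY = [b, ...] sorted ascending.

DIRTY = [2, 3]

0: R B7 → L1 miss [-]
1: W B7 → L1 hit [D]
2: R B3 → L0 miss [-]
3: W B3 → L0 hit [D]
4: W B3 → L0 hit [D]
5: R B4 → L1 miss wb→B7 [-]
6: W B7 → L1 miss [D]
7: R B0 → L0 miss wb→B3 [-]
8: R B1 → L1 miss wb→B7 [-]
9: W B1 → L1 hit [D]
10: R B2 → L2 miss [-]
11: W B2 → L2 hit [D]
12: W B3 → L0 miss [D]
13: R B3 → L0 hit [D]
14: R B4 → L1 miss wb→B1 [-]
15: W B2 → L2 hit [D]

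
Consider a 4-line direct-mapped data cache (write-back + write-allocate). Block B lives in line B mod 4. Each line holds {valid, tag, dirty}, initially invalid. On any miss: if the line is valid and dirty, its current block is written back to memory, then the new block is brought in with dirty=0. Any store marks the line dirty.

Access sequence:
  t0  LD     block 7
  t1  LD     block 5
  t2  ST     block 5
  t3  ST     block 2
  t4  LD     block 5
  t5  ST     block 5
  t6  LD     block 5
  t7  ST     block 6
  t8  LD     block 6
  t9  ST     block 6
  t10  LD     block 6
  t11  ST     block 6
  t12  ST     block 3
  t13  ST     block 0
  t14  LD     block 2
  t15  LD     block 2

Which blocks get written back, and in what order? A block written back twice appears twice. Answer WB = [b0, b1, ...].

WB = [2, 6]

0: R B7 → L3 miss [-]
1: R B5 → L1 miss [-]
2: W B5 → L1 hit [D]
3: W B2 → L2 miss [D]
4: R B5 → L1 hit [D]
5: W B5 → L1 hit [D]
6: R B5 → L1 hit [D]
7: W B6 → L2 miss wb→B2 [D]
8: R B6 → L2 hit [D]
9: W B6 → L2 hit [D]
10: R B6 → L2 hit [D]
11: W B6 → L2 hit [D]
12: W B3 → L3 miss [D]
13: W B0 → L0 miss [D]
14: R B2 → L2 miss wb→B6 [-]
15: R B2 → L2 hit [-]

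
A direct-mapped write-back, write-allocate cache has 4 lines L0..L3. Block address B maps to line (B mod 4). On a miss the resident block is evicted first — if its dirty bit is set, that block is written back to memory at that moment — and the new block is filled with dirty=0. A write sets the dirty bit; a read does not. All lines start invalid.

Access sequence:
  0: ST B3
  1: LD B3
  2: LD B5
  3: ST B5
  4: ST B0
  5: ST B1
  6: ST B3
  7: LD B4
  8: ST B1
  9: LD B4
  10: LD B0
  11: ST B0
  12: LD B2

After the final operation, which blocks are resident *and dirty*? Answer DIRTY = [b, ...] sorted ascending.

DIRTY = [0, 1, 3]

  0 | W B3 → L3 miss [D]
  1 | R B3 → L3 hit [D]
  2 | R B5 → L1 miss [-]
  3 | W B5 → L1 hit [D]
  4 | W B0 → L0 miss [D]
  5 | W B1 → L1 miss wb→B5 [D]
  6 | W B3 → L3 hit [D]
  7 | R B4 → L0 miss wb→B0 [-]
  8 | W B1 → L1 hit [D]
  9 | R B4 → L0 hit [-]
  10 | R B0 → L0 miss [-]
  11 | W B0 → L0 hit [D]
  12 | R B2 → L2 miss [-]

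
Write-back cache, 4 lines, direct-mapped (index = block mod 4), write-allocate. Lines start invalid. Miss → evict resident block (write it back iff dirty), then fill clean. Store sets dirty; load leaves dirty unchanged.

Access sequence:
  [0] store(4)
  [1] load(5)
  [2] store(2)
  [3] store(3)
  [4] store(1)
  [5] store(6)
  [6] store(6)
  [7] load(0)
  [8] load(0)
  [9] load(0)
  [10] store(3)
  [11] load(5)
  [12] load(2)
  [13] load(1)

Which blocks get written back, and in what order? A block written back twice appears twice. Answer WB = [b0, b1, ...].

0: W B4 -> L0 miss  d=D]
1: R B5 -> L1 miss  d=-]
2: W B2 -> L2 miss  d=D]
3: W B3 -> L3 miss  d=D]
4: W B1 -> L1 miss  d=D]
5: W B6 -> L2 miss wb->B2  d=D]
6: W B6 -> L2 hit  d=D]
7: R B0 -> L0 miss wb->B4  d=-]
8: R B0 -> L0 hit  d=-]
9: R B0 -> L0 hit  d=-]
10: W B3 -> L3 hit  d=D]
11: R B5 -> L1 miss wb->B1  d=-]
12: R B2 -> L2 miss wb->B6  d=-]
13: R B1 -> L1 miss  d=-]

WB = [2, 4, 1, 6]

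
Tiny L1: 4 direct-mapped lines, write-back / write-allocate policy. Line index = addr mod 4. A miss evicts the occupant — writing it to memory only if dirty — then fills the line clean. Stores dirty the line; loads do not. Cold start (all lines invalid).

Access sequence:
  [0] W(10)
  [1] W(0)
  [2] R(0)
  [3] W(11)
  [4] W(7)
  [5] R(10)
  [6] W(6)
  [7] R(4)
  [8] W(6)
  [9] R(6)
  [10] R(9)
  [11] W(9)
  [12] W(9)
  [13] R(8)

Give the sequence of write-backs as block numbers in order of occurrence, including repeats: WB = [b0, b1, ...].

0: W B10 -> L2 miss  d=D]
1: W B0 -> L0 miss  d=D]
2: R B0 -> L0 hit  d=D]
3: W B11 -> L3 miss  d=D]
4: W B7 -> L3 miss wb->B11  d=D]
5: R B10 -> L2 hit  d=D]
6: W B6 -> L2 miss wb->B10  d=D]
7: R B4 -> L0 miss wb->B0  d=-]
8: W B6 -> L2 hit  d=D]
9: R B6 -> L2 hit  d=D]
10: R B9 -> L1 miss  d=-]
11: W B9 -> L1 hit  d=D]
12: W B9 -> L1 hit  d=D]
13: R B8 -> L0 miss  d=-]

WB = [11, 10, 0]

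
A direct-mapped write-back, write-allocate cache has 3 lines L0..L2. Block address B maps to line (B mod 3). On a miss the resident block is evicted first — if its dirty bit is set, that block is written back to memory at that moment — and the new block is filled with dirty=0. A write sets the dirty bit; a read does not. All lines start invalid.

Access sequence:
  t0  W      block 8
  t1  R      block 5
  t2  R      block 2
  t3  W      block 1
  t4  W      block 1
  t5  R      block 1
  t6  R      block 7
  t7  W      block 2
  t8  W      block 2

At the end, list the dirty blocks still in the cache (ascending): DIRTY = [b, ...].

DIRTY = [2]

0: W B8 -> L2 miss  d=D]
1: R B5 -> L2 miss wb->B8  d=-]
2: R B2 -> L2 miss  d=-]
3: W B1 -> L1 miss  d=D]
4: W B1 -> L1 hit  d=D]
5: R B1 -> L1 hit  d=D]
6: R B7 -> L1 miss wb->B1  d=-]
7: W B2 -> L2 hit  d=D]
8: W B2 -> L2 hit  d=D]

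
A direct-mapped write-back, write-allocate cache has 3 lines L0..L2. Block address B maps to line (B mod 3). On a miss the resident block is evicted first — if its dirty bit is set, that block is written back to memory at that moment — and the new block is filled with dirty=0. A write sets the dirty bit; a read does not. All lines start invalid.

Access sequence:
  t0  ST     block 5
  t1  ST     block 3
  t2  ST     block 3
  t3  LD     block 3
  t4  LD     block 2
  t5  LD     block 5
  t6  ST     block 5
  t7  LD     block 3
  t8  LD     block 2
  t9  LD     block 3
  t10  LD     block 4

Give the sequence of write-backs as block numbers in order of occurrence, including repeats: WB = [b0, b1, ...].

0: W B5 → L2 miss [D]
1: W B3 → L0 miss [D]
2: W B3 → L0 hit [D]
3: R B3 → L0 hit [D]
4: R B2 → L2 miss wb→B5 [-]
5: R B5 → L2 miss [-]
6: W B5 → L2 hit [D]
7: R B3 → L0 hit [D]
8: R B2 → L2 miss wb→B5 [-]
9: R B3 → L0 hit [D]
10: R B4 → L1 miss [-]

WB = [5, 5]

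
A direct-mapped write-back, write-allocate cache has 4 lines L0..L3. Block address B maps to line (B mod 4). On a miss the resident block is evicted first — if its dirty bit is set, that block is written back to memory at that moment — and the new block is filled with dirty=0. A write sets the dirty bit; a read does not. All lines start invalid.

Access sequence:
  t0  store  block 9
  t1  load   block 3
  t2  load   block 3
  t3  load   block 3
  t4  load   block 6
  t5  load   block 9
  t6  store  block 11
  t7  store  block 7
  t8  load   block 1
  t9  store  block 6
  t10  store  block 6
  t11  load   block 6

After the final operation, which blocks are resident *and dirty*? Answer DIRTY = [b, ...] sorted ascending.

0: W B9 → L1 miss [D]
1: R B3 → L3 miss [-]
2: R B3 → L3 hit [-]
3: R B3 → L3 hit [-]
4: R B6 → L2 miss [-]
5: R B9 → L1 hit [D]
6: W B11 → L3 miss [D]
7: W B7 → L3 miss wb→B11 [D]
8: R B1 → L1 miss wb→B9 [-]
9: W B6 → L2 hit [D]
10: W B6 → L2 hit [D]
11: R B6 → L2 hit [D]

DIRTY = [6, 7]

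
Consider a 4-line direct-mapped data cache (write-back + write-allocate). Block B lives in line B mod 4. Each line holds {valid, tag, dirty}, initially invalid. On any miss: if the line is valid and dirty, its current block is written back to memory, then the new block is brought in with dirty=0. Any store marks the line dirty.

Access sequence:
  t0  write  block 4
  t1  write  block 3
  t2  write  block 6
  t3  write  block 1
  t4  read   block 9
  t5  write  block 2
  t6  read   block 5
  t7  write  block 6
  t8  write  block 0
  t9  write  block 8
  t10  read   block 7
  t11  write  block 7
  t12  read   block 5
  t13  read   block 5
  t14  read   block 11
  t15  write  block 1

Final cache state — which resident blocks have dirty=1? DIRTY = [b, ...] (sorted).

DIRTY = [1, 6, 8]

0: W B4 → L0 miss [D]
1: W B3 → L3 miss [D]
2: W B6 → L2 miss [D]
3: W B1 → L1 miss [D]
4: R B9 → L1 miss wb→B1 [-]
5: W B2 → L2 miss wb→B6 [D]
6: R B5 → L1 miss [-]
7: W B6 → L2 miss wb→B2 [D]
8: W B0 → L0 miss wb→B4 [D]
9: W B8 → L0 miss wb→B0 [D]
10: R B7 → L3 miss wb→B3 [-]
11: W B7 → L3 hit [D]
12: R B5 → L1 hit [-]
13: R B5 → L1 hit [-]
14: R B11 → L3 miss wb→B7 [-]
15: W B1 → L1 miss [D]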